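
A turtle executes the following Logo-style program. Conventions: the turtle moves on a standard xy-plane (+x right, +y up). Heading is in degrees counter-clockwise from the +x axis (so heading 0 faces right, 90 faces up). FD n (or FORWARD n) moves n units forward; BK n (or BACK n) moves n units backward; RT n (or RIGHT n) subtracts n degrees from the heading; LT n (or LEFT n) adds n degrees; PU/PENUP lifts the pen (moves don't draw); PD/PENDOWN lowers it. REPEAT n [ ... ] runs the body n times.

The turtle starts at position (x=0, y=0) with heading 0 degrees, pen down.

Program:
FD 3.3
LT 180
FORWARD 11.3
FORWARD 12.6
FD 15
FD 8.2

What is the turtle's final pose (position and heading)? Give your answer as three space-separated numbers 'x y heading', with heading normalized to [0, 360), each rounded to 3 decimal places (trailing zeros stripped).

Executing turtle program step by step:
Start: pos=(0,0), heading=0, pen down
FD 3.3: (0,0) -> (3.3,0) [heading=0, draw]
LT 180: heading 0 -> 180
FD 11.3: (3.3,0) -> (-8,0) [heading=180, draw]
FD 12.6: (-8,0) -> (-20.6,0) [heading=180, draw]
FD 15: (-20.6,0) -> (-35.6,0) [heading=180, draw]
FD 8.2: (-35.6,0) -> (-43.8,0) [heading=180, draw]
Final: pos=(-43.8,0), heading=180, 5 segment(s) drawn

Answer: -43.8 0 180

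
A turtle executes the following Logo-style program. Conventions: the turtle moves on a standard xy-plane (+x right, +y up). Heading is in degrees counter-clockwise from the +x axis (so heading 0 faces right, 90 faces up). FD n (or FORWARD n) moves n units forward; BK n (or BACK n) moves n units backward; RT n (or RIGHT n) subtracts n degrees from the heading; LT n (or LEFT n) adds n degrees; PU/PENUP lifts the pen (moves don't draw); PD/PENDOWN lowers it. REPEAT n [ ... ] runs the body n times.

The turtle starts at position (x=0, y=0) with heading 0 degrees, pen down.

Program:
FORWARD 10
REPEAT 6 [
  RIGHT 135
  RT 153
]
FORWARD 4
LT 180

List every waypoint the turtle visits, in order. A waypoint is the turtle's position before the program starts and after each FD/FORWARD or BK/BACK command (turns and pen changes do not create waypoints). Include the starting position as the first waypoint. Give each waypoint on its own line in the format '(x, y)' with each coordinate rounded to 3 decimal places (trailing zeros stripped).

Executing turtle program step by step:
Start: pos=(0,0), heading=0, pen down
FD 10: (0,0) -> (10,0) [heading=0, draw]
REPEAT 6 [
  -- iteration 1/6 --
  RT 135: heading 0 -> 225
  RT 153: heading 225 -> 72
  -- iteration 2/6 --
  RT 135: heading 72 -> 297
  RT 153: heading 297 -> 144
  -- iteration 3/6 --
  RT 135: heading 144 -> 9
  RT 153: heading 9 -> 216
  -- iteration 4/6 --
  RT 135: heading 216 -> 81
  RT 153: heading 81 -> 288
  -- iteration 5/6 --
  RT 135: heading 288 -> 153
  RT 153: heading 153 -> 0
  -- iteration 6/6 --
  RT 135: heading 0 -> 225
  RT 153: heading 225 -> 72
]
FD 4: (10,0) -> (11.236,3.804) [heading=72, draw]
LT 180: heading 72 -> 252
Final: pos=(11.236,3.804), heading=252, 2 segment(s) drawn
Waypoints (3 total):
(0, 0)
(10, 0)
(11.236, 3.804)

Answer: (0, 0)
(10, 0)
(11.236, 3.804)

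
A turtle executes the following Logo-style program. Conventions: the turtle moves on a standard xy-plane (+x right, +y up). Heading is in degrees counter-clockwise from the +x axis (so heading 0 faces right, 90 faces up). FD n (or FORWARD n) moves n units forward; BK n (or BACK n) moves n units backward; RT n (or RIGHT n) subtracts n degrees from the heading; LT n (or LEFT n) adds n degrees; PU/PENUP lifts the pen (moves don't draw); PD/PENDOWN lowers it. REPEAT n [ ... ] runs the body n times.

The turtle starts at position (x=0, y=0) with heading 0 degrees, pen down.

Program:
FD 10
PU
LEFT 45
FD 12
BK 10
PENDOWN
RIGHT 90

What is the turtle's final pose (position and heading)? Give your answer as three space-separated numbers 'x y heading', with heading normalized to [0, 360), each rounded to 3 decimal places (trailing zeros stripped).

Executing turtle program step by step:
Start: pos=(0,0), heading=0, pen down
FD 10: (0,0) -> (10,0) [heading=0, draw]
PU: pen up
LT 45: heading 0 -> 45
FD 12: (10,0) -> (18.485,8.485) [heading=45, move]
BK 10: (18.485,8.485) -> (11.414,1.414) [heading=45, move]
PD: pen down
RT 90: heading 45 -> 315
Final: pos=(11.414,1.414), heading=315, 1 segment(s) drawn

Answer: 11.414 1.414 315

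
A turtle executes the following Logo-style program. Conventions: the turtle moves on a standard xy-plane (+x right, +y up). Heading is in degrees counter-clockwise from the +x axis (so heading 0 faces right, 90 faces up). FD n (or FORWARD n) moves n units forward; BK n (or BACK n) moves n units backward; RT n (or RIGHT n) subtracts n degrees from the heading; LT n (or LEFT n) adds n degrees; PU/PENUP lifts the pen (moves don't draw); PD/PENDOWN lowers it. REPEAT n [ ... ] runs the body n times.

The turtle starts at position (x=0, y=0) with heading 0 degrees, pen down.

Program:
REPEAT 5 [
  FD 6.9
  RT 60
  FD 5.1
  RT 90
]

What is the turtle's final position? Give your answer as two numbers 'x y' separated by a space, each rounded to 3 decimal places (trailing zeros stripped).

Answer: 2.291 1.601

Derivation:
Executing turtle program step by step:
Start: pos=(0,0), heading=0, pen down
REPEAT 5 [
  -- iteration 1/5 --
  FD 6.9: (0,0) -> (6.9,0) [heading=0, draw]
  RT 60: heading 0 -> 300
  FD 5.1: (6.9,0) -> (9.45,-4.417) [heading=300, draw]
  RT 90: heading 300 -> 210
  -- iteration 2/5 --
  FD 6.9: (9.45,-4.417) -> (3.474,-7.867) [heading=210, draw]
  RT 60: heading 210 -> 150
  FD 5.1: (3.474,-7.867) -> (-0.942,-5.317) [heading=150, draw]
  RT 90: heading 150 -> 60
  -- iteration 3/5 --
  FD 6.9: (-0.942,-5.317) -> (2.508,0.659) [heading=60, draw]
  RT 60: heading 60 -> 0
  FD 5.1: (2.508,0.659) -> (7.608,0.659) [heading=0, draw]
  RT 90: heading 0 -> 270
  -- iteration 4/5 --
  FD 6.9: (7.608,0.659) -> (7.608,-6.241) [heading=270, draw]
  RT 60: heading 270 -> 210
  FD 5.1: (7.608,-6.241) -> (3.191,-8.791) [heading=210, draw]
  RT 90: heading 210 -> 120
  -- iteration 5/5 --
  FD 6.9: (3.191,-8.791) -> (-0.259,-2.816) [heading=120, draw]
  RT 60: heading 120 -> 60
  FD 5.1: (-0.259,-2.816) -> (2.291,1.601) [heading=60, draw]
  RT 90: heading 60 -> 330
]
Final: pos=(2.291,1.601), heading=330, 10 segment(s) drawn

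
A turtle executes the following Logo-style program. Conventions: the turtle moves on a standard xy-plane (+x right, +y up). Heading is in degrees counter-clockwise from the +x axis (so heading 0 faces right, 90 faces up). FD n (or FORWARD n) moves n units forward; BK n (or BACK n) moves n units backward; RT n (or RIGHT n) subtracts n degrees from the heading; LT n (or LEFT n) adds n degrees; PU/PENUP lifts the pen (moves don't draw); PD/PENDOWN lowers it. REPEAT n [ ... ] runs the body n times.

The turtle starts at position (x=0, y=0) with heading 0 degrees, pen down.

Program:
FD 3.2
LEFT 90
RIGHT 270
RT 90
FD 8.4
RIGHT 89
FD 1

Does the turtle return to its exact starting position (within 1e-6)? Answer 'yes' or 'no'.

Answer: no

Derivation:
Executing turtle program step by step:
Start: pos=(0,0), heading=0, pen down
FD 3.2: (0,0) -> (3.2,0) [heading=0, draw]
LT 90: heading 0 -> 90
RT 270: heading 90 -> 180
RT 90: heading 180 -> 90
FD 8.4: (3.2,0) -> (3.2,8.4) [heading=90, draw]
RT 89: heading 90 -> 1
FD 1: (3.2,8.4) -> (4.2,8.417) [heading=1, draw]
Final: pos=(4.2,8.417), heading=1, 3 segment(s) drawn

Start position: (0, 0)
Final position: (4.2, 8.417)
Distance = 9.407; >= 1e-6 -> NOT closed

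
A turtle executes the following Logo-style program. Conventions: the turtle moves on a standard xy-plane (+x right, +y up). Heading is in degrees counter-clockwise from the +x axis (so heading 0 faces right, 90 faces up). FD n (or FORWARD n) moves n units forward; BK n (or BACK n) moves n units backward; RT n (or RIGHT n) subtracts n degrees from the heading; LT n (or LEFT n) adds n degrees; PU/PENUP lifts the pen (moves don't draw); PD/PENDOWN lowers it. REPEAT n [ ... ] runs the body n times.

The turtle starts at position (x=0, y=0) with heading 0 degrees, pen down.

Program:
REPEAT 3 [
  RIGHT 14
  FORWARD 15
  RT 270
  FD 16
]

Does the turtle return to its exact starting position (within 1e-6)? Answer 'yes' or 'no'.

Answer: no

Derivation:
Executing turtle program step by step:
Start: pos=(0,0), heading=0, pen down
REPEAT 3 [
  -- iteration 1/3 --
  RT 14: heading 0 -> 346
  FD 15: (0,0) -> (14.554,-3.629) [heading=346, draw]
  RT 270: heading 346 -> 76
  FD 16: (14.554,-3.629) -> (18.425,11.896) [heading=76, draw]
  -- iteration 2/3 --
  RT 14: heading 76 -> 62
  FD 15: (18.425,11.896) -> (25.467,25.14) [heading=62, draw]
  RT 270: heading 62 -> 152
  FD 16: (25.467,25.14) -> (11.34,32.652) [heading=152, draw]
  -- iteration 3/3 --
  RT 14: heading 152 -> 138
  FD 15: (11.34,32.652) -> (0.193,42.689) [heading=138, draw]
  RT 270: heading 138 -> 228
  FD 16: (0.193,42.689) -> (-10.513,30.798) [heading=228, draw]
]
Final: pos=(-10.513,30.798), heading=228, 6 segment(s) drawn

Start position: (0, 0)
Final position: (-10.513, 30.798)
Distance = 32.543; >= 1e-6 -> NOT closed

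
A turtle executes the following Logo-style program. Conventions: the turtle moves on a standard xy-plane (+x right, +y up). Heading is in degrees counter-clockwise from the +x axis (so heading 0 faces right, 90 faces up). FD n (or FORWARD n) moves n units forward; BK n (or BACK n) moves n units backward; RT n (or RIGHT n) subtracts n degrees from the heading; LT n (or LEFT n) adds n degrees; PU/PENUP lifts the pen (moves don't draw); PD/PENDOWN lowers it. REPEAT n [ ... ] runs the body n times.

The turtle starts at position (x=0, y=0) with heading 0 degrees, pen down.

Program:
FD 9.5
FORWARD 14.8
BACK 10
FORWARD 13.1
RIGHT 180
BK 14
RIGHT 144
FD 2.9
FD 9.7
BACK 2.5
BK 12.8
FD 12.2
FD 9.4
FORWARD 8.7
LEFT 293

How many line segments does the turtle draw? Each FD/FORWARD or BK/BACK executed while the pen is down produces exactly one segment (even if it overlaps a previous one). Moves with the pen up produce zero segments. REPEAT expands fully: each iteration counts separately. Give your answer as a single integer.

Answer: 12

Derivation:
Executing turtle program step by step:
Start: pos=(0,0), heading=0, pen down
FD 9.5: (0,0) -> (9.5,0) [heading=0, draw]
FD 14.8: (9.5,0) -> (24.3,0) [heading=0, draw]
BK 10: (24.3,0) -> (14.3,0) [heading=0, draw]
FD 13.1: (14.3,0) -> (27.4,0) [heading=0, draw]
RT 180: heading 0 -> 180
BK 14: (27.4,0) -> (41.4,0) [heading=180, draw]
RT 144: heading 180 -> 36
FD 2.9: (41.4,0) -> (43.746,1.705) [heading=36, draw]
FD 9.7: (43.746,1.705) -> (51.594,7.406) [heading=36, draw]
BK 2.5: (51.594,7.406) -> (49.571,5.937) [heading=36, draw]
BK 12.8: (49.571,5.937) -> (39.216,-1.587) [heading=36, draw]
FD 12.2: (39.216,-1.587) -> (49.086,5.584) [heading=36, draw]
FD 9.4: (49.086,5.584) -> (56.69,11.109) [heading=36, draw]
FD 8.7: (56.69,11.109) -> (63.729,16.223) [heading=36, draw]
LT 293: heading 36 -> 329
Final: pos=(63.729,16.223), heading=329, 12 segment(s) drawn
Segments drawn: 12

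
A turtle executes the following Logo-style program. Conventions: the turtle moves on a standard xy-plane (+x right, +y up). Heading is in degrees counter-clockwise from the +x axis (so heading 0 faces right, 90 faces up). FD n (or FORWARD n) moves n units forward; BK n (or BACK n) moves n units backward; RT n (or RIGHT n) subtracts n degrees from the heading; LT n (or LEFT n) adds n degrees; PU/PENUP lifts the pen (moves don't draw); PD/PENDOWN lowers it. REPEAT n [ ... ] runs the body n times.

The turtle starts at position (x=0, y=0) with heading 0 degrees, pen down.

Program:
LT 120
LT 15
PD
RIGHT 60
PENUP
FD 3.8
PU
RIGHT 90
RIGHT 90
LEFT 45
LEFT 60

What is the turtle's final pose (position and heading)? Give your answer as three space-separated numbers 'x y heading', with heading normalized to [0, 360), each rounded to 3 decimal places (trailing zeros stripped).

Answer: 0.984 3.671 0

Derivation:
Executing turtle program step by step:
Start: pos=(0,0), heading=0, pen down
LT 120: heading 0 -> 120
LT 15: heading 120 -> 135
PD: pen down
RT 60: heading 135 -> 75
PU: pen up
FD 3.8: (0,0) -> (0.984,3.671) [heading=75, move]
PU: pen up
RT 90: heading 75 -> 345
RT 90: heading 345 -> 255
LT 45: heading 255 -> 300
LT 60: heading 300 -> 0
Final: pos=(0.984,3.671), heading=0, 0 segment(s) drawn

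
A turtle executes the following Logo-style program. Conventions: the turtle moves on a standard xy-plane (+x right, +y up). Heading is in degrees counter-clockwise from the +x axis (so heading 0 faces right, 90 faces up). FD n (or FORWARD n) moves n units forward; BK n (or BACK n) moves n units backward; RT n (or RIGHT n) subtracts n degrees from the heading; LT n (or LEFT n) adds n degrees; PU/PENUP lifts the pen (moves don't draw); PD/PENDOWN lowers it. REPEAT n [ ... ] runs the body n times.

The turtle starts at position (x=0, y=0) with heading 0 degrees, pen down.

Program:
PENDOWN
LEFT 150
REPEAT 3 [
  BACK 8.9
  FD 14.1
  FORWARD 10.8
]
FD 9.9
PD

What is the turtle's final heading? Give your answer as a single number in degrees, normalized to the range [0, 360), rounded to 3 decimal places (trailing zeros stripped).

Answer: 150

Derivation:
Executing turtle program step by step:
Start: pos=(0,0), heading=0, pen down
PD: pen down
LT 150: heading 0 -> 150
REPEAT 3 [
  -- iteration 1/3 --
  BK 8.9: (0,0) -> (7.708,-4.45) [heading=150, draw]
  FD 14.1: (7.708,-4.45) -> (-4.503,2.6) [heading=150, draw]
  FD 10.8: (-4.503,2.6) -> (-13.856,8) [heading=150, draw]
  -- iteration 2/3 --
  BK 8.9: (-13.856,8) -> (-6.149,3.55) [heading=150, draw]
  FD 14.1: (-6.149,3.55) -> (-18.36,10.6) [heading=150, draw]
  FD 10.8: (-18.36,10.6) -> (-27.713,16) [heading=150, draw]
  -- iteration 3/3 --
  BK 8.9: (-27.713,16) -> (-20.005,11.55) [heading=150, draw]
  FD 14.1: (-20.005,11.55) -> (-32.216,18.6) [heading=150, draw]
  FD 10.8: (-32.216,18.6) -> (-41.569,24) [heading=150, draw]
]
FD 9.9: (-41.569,24) -> (-50.143,28.95) [heading=150, draw]
PD: pen down
Final: pos=(-50.143,28.95), heading=150, 10 segment(s) drawn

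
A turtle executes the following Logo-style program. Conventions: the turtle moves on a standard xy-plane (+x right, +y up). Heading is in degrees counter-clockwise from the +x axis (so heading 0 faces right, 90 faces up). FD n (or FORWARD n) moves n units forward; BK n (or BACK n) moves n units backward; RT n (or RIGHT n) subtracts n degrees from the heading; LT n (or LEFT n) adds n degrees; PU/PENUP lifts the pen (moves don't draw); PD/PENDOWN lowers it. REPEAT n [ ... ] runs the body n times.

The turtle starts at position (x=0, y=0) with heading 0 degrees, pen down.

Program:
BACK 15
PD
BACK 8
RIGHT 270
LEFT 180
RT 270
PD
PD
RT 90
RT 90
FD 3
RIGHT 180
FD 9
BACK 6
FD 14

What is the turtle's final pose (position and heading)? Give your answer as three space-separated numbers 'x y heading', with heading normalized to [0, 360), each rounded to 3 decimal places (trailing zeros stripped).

Answer: -9 0 0

Derivation:
Executing turtle program step by step:
Start: pos=(0,0), heading=0, pen down
BK 15: (0,0) -> (-15,0) [heading=0, draw]
PD: pen down
BK 8: (-15,0) -> (-23,0) [heading=0, draw]
RT 270: heading 0 -> 90
LT 180: heading 90 -> 270
RT 270: heading 270 -> 0
PD: pen down
PD: pen down
RT 90: heading 0 -> 270
RT 90: heading 270 -> 180
FD 3: (-23,0) -> (-26,0) [heading=180, draw]
RT 180: heading 180 -> 0
FD 9: (-26,0) -> (-17,0) [heading=0, draw]
BK 6: (-17,0) -> (-23,0) [heading=0, draw]
FD 14: (-23,0) -> (-9,0) [heading=0, draw]
Final: pos=(-9,0), heading=0, 6 segment(s) drawn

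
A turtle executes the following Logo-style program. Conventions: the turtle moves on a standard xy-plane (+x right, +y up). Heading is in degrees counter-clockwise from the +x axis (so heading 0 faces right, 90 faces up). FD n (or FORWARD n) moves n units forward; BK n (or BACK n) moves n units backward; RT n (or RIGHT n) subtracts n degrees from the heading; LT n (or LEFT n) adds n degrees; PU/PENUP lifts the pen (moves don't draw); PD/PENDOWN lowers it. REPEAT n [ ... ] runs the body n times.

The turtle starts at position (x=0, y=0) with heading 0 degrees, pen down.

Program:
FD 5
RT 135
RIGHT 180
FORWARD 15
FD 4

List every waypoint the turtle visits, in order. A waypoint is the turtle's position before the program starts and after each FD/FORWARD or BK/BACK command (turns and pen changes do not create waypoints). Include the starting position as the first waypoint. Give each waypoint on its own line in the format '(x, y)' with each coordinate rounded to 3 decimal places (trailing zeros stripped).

Executing turtle program step by step:
Start: pos=(0,0), heading=0, pen down
FD 5: (0,0) -> (5,0) [heading=0, draw]
RT 135: heading 0 -> 225
RT 180: heading 225 -> 45
FD 15: (5,0) -> (15.607,10.607) [heading=45, draw]
FD 4: (15.607,10.607) -> (18.435,13.435) [heading=45, draw]
Final: pos=(18.435,13.435), heading=45, 3 segment(s) drawn
Waypoints (4 total):
(0, 0)
(5, 0)
(15.607, 10.607)
(18.435, 13.435)

Answer: (0, 0)
(5, 0)
(15.607, 10.607)
(18.435, 13.435)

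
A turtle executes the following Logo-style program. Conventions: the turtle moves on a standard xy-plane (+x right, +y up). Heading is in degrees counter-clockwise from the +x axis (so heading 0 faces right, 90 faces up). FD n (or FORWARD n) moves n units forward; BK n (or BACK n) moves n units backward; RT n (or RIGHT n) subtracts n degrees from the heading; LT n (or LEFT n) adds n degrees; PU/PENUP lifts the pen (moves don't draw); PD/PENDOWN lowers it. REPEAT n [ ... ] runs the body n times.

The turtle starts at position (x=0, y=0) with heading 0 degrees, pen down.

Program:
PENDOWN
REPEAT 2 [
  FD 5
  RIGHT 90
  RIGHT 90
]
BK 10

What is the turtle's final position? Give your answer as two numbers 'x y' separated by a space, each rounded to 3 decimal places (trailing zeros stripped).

Answer: -10 0

Derivation:
Executing turtle program step by step:
Start: pos=(0,0), heading=0, pen down
PD: pen down
REPEAT 2 [
  -- iteration 1/2 --
  FD 5: (0,0) -> (5,0) [heading=0, draw]
  RT 90: heading 0 -> 270
  RT 90: heading 270 -> 180
  -- iteration 2/2 --
  FD 5: (5,0) -> (0,0) [heading=180, draw]
  RT 90: heading 180 -> 90
  RT 90: heading 90 -> 0
]
BK 10: (0,0) -> (-10,0) [heading=0, draw]
Final: pos=(-10,0), heading=0, 3 segment(s) drawn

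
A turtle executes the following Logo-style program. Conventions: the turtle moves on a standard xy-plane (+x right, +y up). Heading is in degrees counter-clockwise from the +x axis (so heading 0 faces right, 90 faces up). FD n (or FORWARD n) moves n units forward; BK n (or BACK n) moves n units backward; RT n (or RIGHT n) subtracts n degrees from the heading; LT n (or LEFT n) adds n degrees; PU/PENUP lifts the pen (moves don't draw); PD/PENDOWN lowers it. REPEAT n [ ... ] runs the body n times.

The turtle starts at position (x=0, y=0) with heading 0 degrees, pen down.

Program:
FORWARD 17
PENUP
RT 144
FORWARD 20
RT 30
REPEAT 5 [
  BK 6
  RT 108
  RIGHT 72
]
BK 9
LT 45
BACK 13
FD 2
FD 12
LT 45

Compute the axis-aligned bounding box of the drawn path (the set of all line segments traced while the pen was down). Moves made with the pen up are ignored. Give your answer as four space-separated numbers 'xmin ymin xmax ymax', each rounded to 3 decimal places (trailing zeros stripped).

Executing turtle program step by step:
Start: pos=(0,0), heading=0, pen down
FD 17: (0,0) -> (17,0) [heading=0, draw]
PU: pen up
RT 144: heading 0 -> 216
FD 20: (17,0) -> (0.82,-11.756) [heading=216, move]
RT 30: heading 216 -> 186
REPEAT 5 [
  -- iteration 1/5 --
  BK 6: (0.82,-11.756) -> (6.787,-11.129) [heading=186, move]
  RT 108: heading 186 -> 78
  RT 72: heading 78 -> 6
  -- iteration 2/5 --
  BK 6: (6.787,-11.129) -> (0.82,-11.756) [heading=6, move]
  RT 108: heading 6 -> 258
  RT 72: heading 258 -> 186
  -- iteration 3/5 --
  BK 6: (0.82,-11.756) -> (6.787,-11.129) [heading=186, move]
  RT 108: heading 186 -> 78
  RT 72: heading 78 -> 6
  -- iteration 4/5 --
  BK 6: (6.787,-11.129) -> (0.82,-11.756) [heading=6, move]
  RT 108: heading 6 -> 258
  RT 72: heading 258 -> 186
  -- iteration 5/5 --
  BK 6: (0.82,-11.756) -> (6.787,-11.129) [heading=186, move]
  RT 108: heading 186 -> 78
  RT 72: heading 78 -> 6
]
BK 9: (6.787,-11.129) -> (-2.164,-12.069) [heading=6, move]
LT 45: heading 6 -> 51
BK 13: (-2.164,-12.069) -> (-10.345,-22.172) [heading=51, move]
FD 2: (-10.345,-22.172) -> (-9.086,-20.618) [heading=51, move]
FD 12: (-9.086,-20.618) -> (-1.535,-11.292) [heading=51, move]
LT 45: heading 51 -> 96
Final: pos=(-1.535,-11.292), heading=96, 1 segment(s) drawn

Segment endpoints: x in {0, 17}, y in {0}
xmin=0, ymin=0, xmax=17, ymax=0

Answer: 0 0 17 0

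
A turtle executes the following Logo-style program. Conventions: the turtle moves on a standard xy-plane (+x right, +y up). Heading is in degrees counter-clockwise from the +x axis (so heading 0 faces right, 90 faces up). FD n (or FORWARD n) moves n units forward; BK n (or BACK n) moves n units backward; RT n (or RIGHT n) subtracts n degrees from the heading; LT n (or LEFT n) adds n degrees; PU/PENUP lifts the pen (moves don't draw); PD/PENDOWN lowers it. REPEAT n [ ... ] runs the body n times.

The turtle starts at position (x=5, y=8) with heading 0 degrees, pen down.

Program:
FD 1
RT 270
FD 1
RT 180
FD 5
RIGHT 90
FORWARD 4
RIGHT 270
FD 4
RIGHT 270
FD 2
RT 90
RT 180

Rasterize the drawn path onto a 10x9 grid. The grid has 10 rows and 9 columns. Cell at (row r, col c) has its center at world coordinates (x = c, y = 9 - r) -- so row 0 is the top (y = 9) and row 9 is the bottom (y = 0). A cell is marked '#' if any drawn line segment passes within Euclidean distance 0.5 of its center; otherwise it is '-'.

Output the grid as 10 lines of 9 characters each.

Answer: ------#--
-----##--
------#--
------#--
------#--
--#####--
--#------
--#------
--#------
--###----

Derivation:
Segment 0: (5,8) -> (6,8)
Segment 1: (6,8) -> (6,9)
Segment 2: (6,9) -> (6,4)
Segment 3: (6,4) -> (2,4)
Segment 4: (2,4) -> (2,-0)
Segment 5: (2,-0) -> (4,0)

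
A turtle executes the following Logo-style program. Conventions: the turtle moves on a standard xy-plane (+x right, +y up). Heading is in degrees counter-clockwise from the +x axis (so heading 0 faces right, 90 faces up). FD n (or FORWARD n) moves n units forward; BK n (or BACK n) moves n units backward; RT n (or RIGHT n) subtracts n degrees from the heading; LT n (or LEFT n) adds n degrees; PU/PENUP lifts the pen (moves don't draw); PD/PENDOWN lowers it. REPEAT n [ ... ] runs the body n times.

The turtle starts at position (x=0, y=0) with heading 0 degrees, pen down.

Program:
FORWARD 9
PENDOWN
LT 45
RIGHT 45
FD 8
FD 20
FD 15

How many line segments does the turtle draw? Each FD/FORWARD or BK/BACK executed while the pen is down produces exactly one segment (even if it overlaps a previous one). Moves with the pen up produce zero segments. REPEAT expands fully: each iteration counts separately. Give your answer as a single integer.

Answer: 4

Derivation:
Executing turtle program step by step:
Start: pos=(0,0), heading=0, pen down
FD 9: (0,0) -> (9,0) [heading=0, draw]
PD: pen down
LT 45: heading 0 -> 45
RT 45: heading 45 -> 0
FD 8: (9,0) -> (17,0) [heading=0, draw]
FD 20: (17,0) -> (37,0) [heading=0, draw]
FD 15: (37,0) -> (52,0) [heading=0, draw]
Final: pos=(52,0), heading=0, 4 segment(s) drawn
Segments drawn: 4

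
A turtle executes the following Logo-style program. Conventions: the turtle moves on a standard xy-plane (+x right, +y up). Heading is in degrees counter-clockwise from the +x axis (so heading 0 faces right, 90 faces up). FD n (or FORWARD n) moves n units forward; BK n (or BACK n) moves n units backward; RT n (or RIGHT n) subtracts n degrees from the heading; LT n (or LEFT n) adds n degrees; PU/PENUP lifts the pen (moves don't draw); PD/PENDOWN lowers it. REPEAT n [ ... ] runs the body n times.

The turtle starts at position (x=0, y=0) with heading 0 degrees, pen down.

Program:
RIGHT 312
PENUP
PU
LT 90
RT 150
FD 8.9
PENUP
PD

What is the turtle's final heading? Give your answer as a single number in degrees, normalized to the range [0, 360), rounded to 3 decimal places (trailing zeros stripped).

Answer: 348

Derivation:
Executing turtle program step by step:
Start: pos=(0,0), heading=0, pen down
RT 312: heading 0 -> 48
PU: pen up
PU: pen up
LT 90: heading 48 -> 138
RT 150: heading 138 -> 348
FD 8.9: (0,0) -> (8.706,-1.85) [heading=348, move]
PU: pen up
PD: pen down
Final: pos=(8.706,-1.85), heading=348, 0 segment(s) drawn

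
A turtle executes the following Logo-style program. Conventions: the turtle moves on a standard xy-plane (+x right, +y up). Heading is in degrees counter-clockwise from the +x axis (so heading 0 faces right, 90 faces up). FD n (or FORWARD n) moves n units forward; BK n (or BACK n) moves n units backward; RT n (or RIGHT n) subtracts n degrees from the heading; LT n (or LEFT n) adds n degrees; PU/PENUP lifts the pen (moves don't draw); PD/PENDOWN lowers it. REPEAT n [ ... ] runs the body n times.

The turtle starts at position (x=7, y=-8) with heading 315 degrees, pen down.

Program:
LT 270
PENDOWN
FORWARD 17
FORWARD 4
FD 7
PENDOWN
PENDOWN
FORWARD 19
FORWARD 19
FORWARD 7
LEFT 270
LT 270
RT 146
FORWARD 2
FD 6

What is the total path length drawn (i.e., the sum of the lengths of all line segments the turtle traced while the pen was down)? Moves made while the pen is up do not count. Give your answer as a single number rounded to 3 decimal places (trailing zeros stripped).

Executing turtle program step by step:
Start: pos=(7,-8), heading=315, pen down
LT 270: heading 315 -> 225
PD: pen down
FD 17: (7,-8) -> (-5.021,-20.021) [heading=225, draw]
FD 4: (-5.021,-20.021) -> (-7.849,-22.849) [heading=225, draw]
FD 7: (-7.849,-22.849) -> (-12.799,-27.799) [heading=225, draw]
PD: pen down
PD: pen down
FD 19: (-12.799,-27.799) -> (-26.234,-41.234) [heading=225, draw]
FD 19: (-26.234,-41.234) -> (-39.669,-54.669) [heading=225, draw]
FD 7: (-39.669,-54.669) -> (-44.619,-59.619) [heading=225, draw]
LT 270: heading 225 -> 135
LT 270: heading 135 -> 45
RT 146: heading 45 -> 259
FD 2: (-44.619,-59.619) -> (-45,-61.582) [heading=259, draw]
FD 6: (-45,-61.582) -> (-46.145,-67.472) [heading=259, draw]
Final: pos=(-46.145,-67.472), heading=259, 8 segment(s) drawn

Segment lengths:
  seg 1: (7,-8) -> (-5.021,-20.021), length = 17
  seg 2: (-5.021,-20.021) -> (-7.849,-22.849), length = 4
  seg 3: (-7.849,-22.849) -> (-12.799,-27.799), length = 7
  seg 4: (-12.799,-27.799) -> (-26.234,-41.234), length = 19
  seg 5: (-26.234,-41.234) -> (-39.669,-54.669), length = 19
  seg 6: (-39.669,-54.669) -> (-44.619,-59.619), length = 7
  seg 7: (-44.619,-59.619) -> (-45,-61.582), length = 2
  seg 8: (-45,-61.582) -> (-46.145,-67.472), length = 6
Total = 81

Answer: 81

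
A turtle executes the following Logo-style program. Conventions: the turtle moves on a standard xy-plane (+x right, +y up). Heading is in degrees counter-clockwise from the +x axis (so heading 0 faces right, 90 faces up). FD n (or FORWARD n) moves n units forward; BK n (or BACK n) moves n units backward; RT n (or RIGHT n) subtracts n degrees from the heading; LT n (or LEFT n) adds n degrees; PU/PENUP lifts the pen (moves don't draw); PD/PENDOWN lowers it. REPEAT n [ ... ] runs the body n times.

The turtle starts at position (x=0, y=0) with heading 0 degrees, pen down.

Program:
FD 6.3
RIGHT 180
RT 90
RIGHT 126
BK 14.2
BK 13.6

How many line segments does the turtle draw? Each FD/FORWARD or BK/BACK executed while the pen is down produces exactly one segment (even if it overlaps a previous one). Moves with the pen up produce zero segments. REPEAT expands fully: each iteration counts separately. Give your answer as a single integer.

Executing turtle program step by step:
Start: pos=(0,0), heading=0, pen down
FD 6.3: (0,0) -> (6.3,0) [heading=0, draw]
RT 180: heading 0 -> 180
RT 90: heading 180 -> 90
RT 126: heading 90 -> 324
BK 14.2: (6.3,0) -> (-5.188,8.347) [heading=324, draw]
BK 13.6: (-5.188,8.347) -> (-16.191,16.34) [heading=324, draw]
Final: pos=(-16.191,16.34), heading=324, 3 segment(s) drawn
Segments drawn: 3

Answer: 3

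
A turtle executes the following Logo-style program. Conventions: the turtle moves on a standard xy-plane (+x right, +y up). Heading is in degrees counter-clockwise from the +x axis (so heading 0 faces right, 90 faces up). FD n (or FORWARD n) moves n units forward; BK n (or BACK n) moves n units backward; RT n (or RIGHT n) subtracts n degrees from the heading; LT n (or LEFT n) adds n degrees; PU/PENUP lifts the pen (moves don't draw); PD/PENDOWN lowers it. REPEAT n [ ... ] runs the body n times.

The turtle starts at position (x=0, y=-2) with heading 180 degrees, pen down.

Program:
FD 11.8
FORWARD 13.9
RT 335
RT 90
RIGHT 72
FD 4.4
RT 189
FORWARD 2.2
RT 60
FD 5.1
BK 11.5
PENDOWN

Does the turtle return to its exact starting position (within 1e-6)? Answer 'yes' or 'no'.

Executing turtle program step by step:
Start: pos=(0,-2), heading=180, pen down
FD 11.8: (0,-2) -> (-11.8,-2) [heading=180, draw]
FD 13.9: (-11.8,-2) -> (-25.7,-2) [heading=180, draw]
RT 335: heading 180 -> 205
RT 90: heading 205 -> 115
RT 72: heading 115 -> 43
FD 4.4: (-25.7,-2) -> (-22.482,1.001) [heading=43, draw]
RT 189: heading 43 -> 214
FD 2.2: (-22.482,1.001) -> (-24.306,-0.229) [heading=214, draw]
RT 60: heading 214 -> 154
FD 5.1: (-24.306,-0.229) -> (-28.89,2.006) [heading=154, draw]
BK 11.5: (-28.89,2.006) -> (-18.554,-3.035) [heading=154, draw]
PD: pen down
Final: pos=(-18.554,-3.035), heading=154, 6 segment(s) drawn

Start position: (0, -2)
Final position: (-18.554, -3.035)
Distance = 18.582; >= 1e-6 -> NOT closed

Answer: no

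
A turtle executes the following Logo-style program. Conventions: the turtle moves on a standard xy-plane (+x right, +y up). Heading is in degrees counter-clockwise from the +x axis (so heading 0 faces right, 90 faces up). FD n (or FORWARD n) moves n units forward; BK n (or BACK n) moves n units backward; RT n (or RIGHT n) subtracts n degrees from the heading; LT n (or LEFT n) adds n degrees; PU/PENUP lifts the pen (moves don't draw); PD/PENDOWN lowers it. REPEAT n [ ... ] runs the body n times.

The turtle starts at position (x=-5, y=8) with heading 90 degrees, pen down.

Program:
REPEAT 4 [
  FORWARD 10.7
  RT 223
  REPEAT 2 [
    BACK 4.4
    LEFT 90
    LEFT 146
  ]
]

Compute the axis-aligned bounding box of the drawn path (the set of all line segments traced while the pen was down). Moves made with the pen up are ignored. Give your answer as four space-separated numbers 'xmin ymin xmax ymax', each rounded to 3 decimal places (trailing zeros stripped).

Executing turtle program step by step:
Start: pos=(-5,8), heading=90, pen down
REPEAT 4 [
  -- iteration 1/4 --
  FD 10.7: (-5,8) -> (-5,18.7) [heading=90, draw]
  RT 223: heading 90 -> 227
  REPEAT 2 [
    -- iteration 1/2 --
    BK 4.4: (-5,18.7) -> (-1.999,21.918) [heading=227, draw]
    LT 90: heading 227 -> 317
    LT 146: heading 317 -> 103
    -- iteration 2/2 --
    BK 4.4: (-1.999,21.918) -> (-1.009,17.631) [heading=103, draw]
    LT 90: heading 103 -> 193
    LT 146: heading 193 -> 339
  ]
  -- iteration 2/4 --
  FD 10.7: (-1.009,17.631) -> (8.98,13.796) [heading=339, draw]
  RT 223: heading 339 -> 116
  REPEAT 2 [
    -- iteration 1/2 --
    BK 4.4: (8.98,13.796) -> (10.909,9.841) [heading=116, draw]
    LT 90: heading 116 -> 206
    LT 146: heading 206 -> 352
    -- iteration 2/2 --
    BK 4.4: (10.909,9.841) -> (6.552,10.454) [heading=352, draw]
    LT 90: heading 352 -> 82
    LT 146: heading 82 -> 228
  ]
  -- iteration 3/4 --
  FD 10.7: (6.552,10.454) -> (-0.608,2.502) [heading=228, draw]
  RT 223: heading 228 -> 5
  REPEAT 2 [
    -- iteration 1/2 --
    BK 4.4: (-0.608,2.502) -> (-4.991,2.119) [heading=5, draw]
    LT 90: heading 5 -> 95
    LT 146: heading 95 -> 241
    -- iteration 2/2 --
    BK 4.4: (-4.991,2.119) -> (-2.858,5.967) [heading=241, draw]
    LT 90: heading 241 -> 331
    LT 146: heading 331 -> 117
  ]
  -- iteration 4/4 --
  FD 10.7: (-2.858,5.967) -> (-7.716,15.501) [heading=117, draw]
  RT 223: heading 117 -> 254
  REPEAT 2 [
    -- iteration 1/2 --
    BK 4.4: (-7.716,15.501) -> (-6.503,19.73) [heading=254, draw]
    LT 90: heading 254 -> 344
    LT 146: heading 344 -> 130
    -- iteration 2/2 --
    BK 4.4: (-6.503,19.73) -> (-3.675,16.36) [heading=130, draw]
    LT 90: heading 130 -> 220
    LT 146: heading 220 -> 6
  ]
]
Final: pos=(-3.675,16.36), heading=6, 12 segment(s) drawn

Segment endpoints: x in {-7.716, -6.503, -5, -5, -4.991, -3.675, -2.858, -1.999, -1.009, -0.608, 6.552, 8.98, 10.909}, y in {2.119, 2.502, 5.967, 8, 9.841, 10.454, 13.796, 15.501, 16.36, 17.631, 18.7, 19.73, 21.918}
xmin=-7.716, ymin=2.119, xmax=10.909, ymax=21.918

Answer: -7.716 2.119 10.909 21.918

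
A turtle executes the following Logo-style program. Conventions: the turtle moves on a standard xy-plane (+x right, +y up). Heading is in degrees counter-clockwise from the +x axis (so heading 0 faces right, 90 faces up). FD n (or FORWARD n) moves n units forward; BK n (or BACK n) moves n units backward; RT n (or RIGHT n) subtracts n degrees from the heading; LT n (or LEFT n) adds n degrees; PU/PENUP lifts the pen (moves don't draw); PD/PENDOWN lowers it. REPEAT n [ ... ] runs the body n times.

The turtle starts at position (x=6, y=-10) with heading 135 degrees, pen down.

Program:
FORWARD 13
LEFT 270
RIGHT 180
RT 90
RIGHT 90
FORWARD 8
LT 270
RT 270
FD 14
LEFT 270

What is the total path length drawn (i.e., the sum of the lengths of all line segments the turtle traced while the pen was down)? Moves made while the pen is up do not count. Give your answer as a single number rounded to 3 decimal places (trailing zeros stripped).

Answer: 35

Derivation:
Executing turtle program step by step:
Start: pos=(6,-10), heading=135, pen down
FD 13: (6,-10) -> (-3.192,-0.808) [heading=135, draw]
LT 270: heading 135 -> 45
RT 180: heading 45 -> 225
RT 90: heading 225 -> 135
RT 90: heading 135 -> 45
FD 8: (-3.192,-0.808) -> (2.464,4.849) [heading=45, draw]
LT 270: heading 45 -> 315
RT 270: heading 315 -> 45
FD 14: (2.464,4.849) -> (12.364,14.749) [heading=45, draw]
LT 270: heading 45 -> 315
Final: pos=(12.364,14.749), heading=315, 3 segment(s) drawn

Segment lengths:
  seg 1: (6,-10) -> (-3.192,-0.808), length = 13
  seg 2: (-3.192,-0.808) -> (2.464,4.849), length = 8
  seg 3: (2.464,4.849) -> (12.364,14.749), length = 14
Total = 35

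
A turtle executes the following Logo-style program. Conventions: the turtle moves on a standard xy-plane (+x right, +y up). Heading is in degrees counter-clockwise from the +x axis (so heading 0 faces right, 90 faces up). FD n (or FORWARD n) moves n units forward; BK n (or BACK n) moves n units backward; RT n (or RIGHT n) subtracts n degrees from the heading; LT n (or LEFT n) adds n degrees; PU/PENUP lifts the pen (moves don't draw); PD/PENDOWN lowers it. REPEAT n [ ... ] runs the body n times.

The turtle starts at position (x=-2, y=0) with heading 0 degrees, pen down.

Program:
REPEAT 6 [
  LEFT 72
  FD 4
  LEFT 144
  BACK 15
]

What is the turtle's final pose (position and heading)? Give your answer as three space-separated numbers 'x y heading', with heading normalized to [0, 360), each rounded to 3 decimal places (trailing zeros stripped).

Answer: 11.371 12.621 216

Derivation:
Executing turtle program step by step:
Start: pos=(-2,0), heading=0, pen down
REPEAT 6 [
  -- iteration 1/6 --
  LT 72: heading 0 -> 72
  FD 4: (-2,0) -> (-0.764,3.804) [heading=72, draw]
  LT 144: heading 72 -> 216
  BK 15: (-0.764,3.804) -> (11.371,12.621) [heading=216, draw]
  -- iteration 2/6 --
  LT 72: heading 216 -> 288
  FD 4: (11.371,12.621) -> (12.607,8.817) [heading=288, draw]
  LT 144: heading 288 -> 72
  BK 15: (12.607,8.817) -> (7.972,-5.449) [heading=72, draw]
  -- iteration 3/6 --
  LT 72: heading 72 -> 144
  FD 4: (7.972,-5.449) -> (4.736,-3.098) [heading=144, draw]
  LT 144: heading 144 -> 288
  BK 15: (4.736,-3.098) -> (0.101,11.168) [heading=288, draw]
  -- iteration 4/6 --
  LT 72: heading 288 -> 0
  FD 4: (0.101,11.168) -> (4.101,11.168) [heading=0, draw]
  LT 144: heading 0 -> 144
  BK 15: (4.101,11.168) -> (16.236,2.351) [heading=144, draw]
  -- iteration 5/6 --
  LT 72: heading 144 -> 216
  FD 4: (16.236,2.351) -> (13,0) [heading=216, draw]
  LT 144: heading 216 -> 0
  BK 15: (13,0) -> (-2,0) [heading=0, draw]
  -- iteration 6/6 --
  LT 72: heading 0 -> 72
  FD 4: (-2,0) -> (-0.764,3.804) [heading=72, draw]
  LT 144: heading 72 -> 216
  BK 15: (-0.764,3.804) -> (11.371,12.621) [heading=216, draw]
]
Final: pos=(11.371,12.621), heading=216, 12 segment(s) drawn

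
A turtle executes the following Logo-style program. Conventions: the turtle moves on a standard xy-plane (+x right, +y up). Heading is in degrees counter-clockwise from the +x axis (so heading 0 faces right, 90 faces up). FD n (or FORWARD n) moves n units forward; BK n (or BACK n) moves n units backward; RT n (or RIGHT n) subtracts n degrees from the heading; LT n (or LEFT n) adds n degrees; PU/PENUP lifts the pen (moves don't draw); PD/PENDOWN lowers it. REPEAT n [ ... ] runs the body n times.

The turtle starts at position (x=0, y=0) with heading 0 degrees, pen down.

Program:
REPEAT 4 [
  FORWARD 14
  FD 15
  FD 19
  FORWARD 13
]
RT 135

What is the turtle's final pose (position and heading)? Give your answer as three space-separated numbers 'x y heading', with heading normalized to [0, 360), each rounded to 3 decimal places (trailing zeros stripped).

Executing turtle program step by step:
Start: pos=(0,0), heading=0, pen down
REPEAT 4 [
  -- iteration 1/4 --
  FD 14: (0,0) -> (14,0) [heading=0, draw]
  FD 15: (14,0) -> (29,0) [heading=0, draw]
  FD 19: (29,0) -> (48,0) [heading=0, draw]
  FD 13: (48,0) -> (61,0) [heading=0, draw]
  -- iteration 2/4 --
  FD 14: (61,0) -> (75,0) [heading=0, draw]
  FD 15: (75,0) -> (90,0) [heading=0, draw]
  FD 19: (90,0) -> (109,0) [heading=0, draw]
  FD 13: (109,0) -> (122,0) [heading=0, draw]
  -- iteration 3/4 --
  FD 14: (122,0) -> (136,0) [heading=0, draw]
  FD 15: (136,0) -> (151,0) [heading=0, draw]
  FD 19: (151,0) -> (170,0) [heading=0, draw]
  FD 13: (170,0) -> (183,0) [heading=0, draw]
  -- iteration 4/4 --
  FD 14: (183,0) -> (197,0) [heading=0, draw]
  FD 15: (197,0) -> (212,0) [heading=0, draw]
  FD 19: (212,0) -> (231,0) [heading=0, draw]
  FD 13: (231,0) -> (244,0) [heading=0, draw]
]
RT 135: heading 0 -> 225
Final: pos=(244,0), heading=225, 16 segment(s) drawn

Answer: 244 0 225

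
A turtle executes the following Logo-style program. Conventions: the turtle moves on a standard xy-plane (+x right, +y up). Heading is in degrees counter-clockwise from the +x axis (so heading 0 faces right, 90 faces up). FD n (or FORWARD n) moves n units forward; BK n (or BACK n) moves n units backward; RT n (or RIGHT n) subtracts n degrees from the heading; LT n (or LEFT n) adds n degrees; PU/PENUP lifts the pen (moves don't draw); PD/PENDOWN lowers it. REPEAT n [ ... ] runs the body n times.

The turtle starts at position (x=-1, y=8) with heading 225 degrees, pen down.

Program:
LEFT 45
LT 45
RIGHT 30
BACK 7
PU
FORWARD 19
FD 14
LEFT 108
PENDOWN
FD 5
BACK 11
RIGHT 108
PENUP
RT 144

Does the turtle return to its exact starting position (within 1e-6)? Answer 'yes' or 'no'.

Answer: no

Derivation:
Executing turtle program step by step:
Start: pos=(-1,8), heading=225, pen down
LT 45: heading 225 -> 270
LT 45: heading 270 -> 315
RT 30: heading 315 -> 285
BK 7: (-1,8) -> (-2.812,14.761) [heading=285, draw]
PU: pen up
FD 19: (-2.812,14.761) -> (2.106,-3.591) [heading=285, move]
FD 14: (2.106,-3.591) -> (5.729,-17.114) [heading=285, move]
LT 108: heading 285 -> 33
PD: pen down
FD 5: (5.729,-17.114) -> (9.923,-14.391) [heading=33, draw]
BK 11: (9.923,-14.391) -> (0.697,-20.382) [heading=33, draw]
RT 108: heading 33 -> 285
PU: pen up
RT 144: heading 285 -> 141
Final: pos=(0.697,-20.382), heading=141, 3 segment(s) drawn

Start position: (-1, 8)
Final position: (0.697, -20.382)
Distance = 28.433; >= 1e-6 -> NOT closed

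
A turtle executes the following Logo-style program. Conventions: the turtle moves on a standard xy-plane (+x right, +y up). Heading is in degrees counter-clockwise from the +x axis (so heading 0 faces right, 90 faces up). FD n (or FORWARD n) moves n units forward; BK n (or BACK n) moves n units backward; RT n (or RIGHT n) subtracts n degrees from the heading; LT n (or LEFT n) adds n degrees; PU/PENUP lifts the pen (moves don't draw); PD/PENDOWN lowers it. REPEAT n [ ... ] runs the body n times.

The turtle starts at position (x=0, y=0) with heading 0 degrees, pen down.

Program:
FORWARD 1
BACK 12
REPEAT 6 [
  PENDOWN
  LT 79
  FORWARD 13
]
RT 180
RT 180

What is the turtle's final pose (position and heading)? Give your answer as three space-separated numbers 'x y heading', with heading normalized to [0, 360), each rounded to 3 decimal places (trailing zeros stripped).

Answer: -12.94 17.03 114

Derivation:
Executing turtle program step by step:
Start: pos=(0,0), heading=0, pen down
FD 1: (0,0) -> (1,0) [heading=0, draw]
BK 12: (1,0) -> (-11,0) [heading=0, draw]
REPEAT 6 [
  -- iteration 1/6 --
  PD: pen down
  LT 79: heading 0 -> 79
  FD 13: (-11,0) -> (-8.519,12.761) [heading=79, draw]
  -- iteration 2/6 --
  PD: pen down
  LT 79: heading 79 -> 158
  FD 13: (-8.519,12.761) -> (-20.573,17.631) [heading=158, draw]
  -- iteration 3/6 --
  PD: pen down
  LT 79: heading 158 -> 237
  FD 13: (-20.573,17.631) -> (-27.653,6.728) [heading=237, draw]
  -- iteration 4/6 --
  PD: pen down
  LT 79: heading 237 -> 316
  FD 13: (-27.653,6.728) -> (-18.302,-2.302) [heading=316, draw]
  -- iteration 5/6 --
  PD: pen down
  LT 79: heading 316 -> 35
  FD 13: (-18.302,-2.302) -> (-7.653,5.154) [heading=35, draw]
  -- iteration 6/6 --
  PD: pen down
  LT 79: heading 35 -> 114
  FD 13: (-7.653,5.154) -> (-12.94,17.03) [heading=114, draw]
]
RT 180: heading 114 -> 294
RT 180: heading 294 -> 114
Final: pos=(-12.94,17.03), heading=114, 8 segment(s) drawn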